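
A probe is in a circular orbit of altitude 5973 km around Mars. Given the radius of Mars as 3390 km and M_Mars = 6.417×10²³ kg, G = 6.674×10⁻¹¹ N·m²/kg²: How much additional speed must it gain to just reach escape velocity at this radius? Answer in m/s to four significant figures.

Δv ≈ 885.9 m/s

μ = GM = 6.674×10⁻¹¹ × 6.417×10²³ = 4.283×10¹³ m³/s².
r = 3390 + 5973 = 9363.0 km = 9.3630×10⁶ m.
Circular speed v_c = √(μ/r) = 2139 m/s.
Escape speed v_esc = √(2μ/r) = √2 × v_c = 3025 m/s.
Δv = v_esc − v_c = 885.9 m/s.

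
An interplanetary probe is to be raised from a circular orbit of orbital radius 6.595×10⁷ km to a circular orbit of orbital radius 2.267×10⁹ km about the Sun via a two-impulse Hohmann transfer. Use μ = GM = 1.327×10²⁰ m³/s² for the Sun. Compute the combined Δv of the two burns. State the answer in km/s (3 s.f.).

r₁ = 6.595×10⁷ km = 6.595×10¹⁰ m.
r₂ = 2.267×10⁹ km = 2.267×10¹² m.
Transfer ellipse a_t = (r₁ + r₂)/2 = 1.166×10¹² m.
At r₁: circular v_c1 = √(μ/r₁) = 44860 m/s; transfer-perihelion v_p = √[μ(2/r₁ − 1/a_t)] = 62530 m/s.
Δv₁ = v_p − v_c1 = 17680 m/s.
At r₂: circular v_c2 = √(μ/r₂) = 7651 m/s; transfer-aphelion v_a = √[μ(2/r₂ − 1/a_t)] = 1819 m/s.
Δv₂ = v_c2 − v_a = 5832 m/s.
Total Δv = Δv₁ + Δv₂ = 23510 m/s = 23.51 km/s.

Δv_total ≈ 23.5 km/s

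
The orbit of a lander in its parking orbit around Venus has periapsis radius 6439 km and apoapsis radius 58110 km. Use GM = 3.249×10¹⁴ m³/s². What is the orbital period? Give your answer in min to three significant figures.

Semi-major axis a = (r_p + r_a)/2 = (6439.0 + 58110)/2 = 32274 km = 3.227×10⁷ m.
By Kepler's third law T = 2π√(a³/μ) = 2π × 1.017×10⁴ = 6.391×10⁴ s.
= 1065 min.

T ≈ 1070 min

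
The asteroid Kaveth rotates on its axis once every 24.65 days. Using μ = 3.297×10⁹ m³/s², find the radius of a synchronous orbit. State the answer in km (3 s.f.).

T = 24.65 days = 2.130×10⁶ s.
A synchronous orbit has period T, so by Kepler's third law a = (μT²/4π²)^(1/3).
μT²/4π² = 3.297×10⁹ × (2.130×10⁶)² / 39.48 = 3.788×10²⁰ m³.
a = 7.236×10⁶ m = 7235.6 km.

r_sync ≈ 7240 km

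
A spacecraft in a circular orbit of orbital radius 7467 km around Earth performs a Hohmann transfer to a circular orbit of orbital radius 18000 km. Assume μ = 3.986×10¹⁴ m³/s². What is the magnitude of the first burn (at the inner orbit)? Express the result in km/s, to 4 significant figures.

r₁ = 7467 km = 7.467×10⁶ m.
r₂ = 18000 km = 1.800×10⁷ m.
Transfer ellipse a_t = (r₁ + r₂)/2 = 1.273×10⁷ m.
At r₁: circular v_c1 = √(μ/r₁) = 7306 m/s; transfer-perigee v_p = √[μ(2/r₁ − 1/a_t)] = 8687 m/s.
Δv₁ = v_p − v_c1 = 1380 m/s.
= 1.380 km/s.

Δv ≈ 1.380 km/s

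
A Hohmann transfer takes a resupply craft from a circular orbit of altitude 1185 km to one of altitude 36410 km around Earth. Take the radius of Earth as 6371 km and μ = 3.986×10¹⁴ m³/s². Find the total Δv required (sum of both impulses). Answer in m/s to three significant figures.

r₁ = 6371 + 1185 = 7556.0 km = 7.5560×10⁶ m.
r₂ = 6371 + 36410 = 42781 km = 4.2781×10⁷ m.
Transfer ellipse a_t = (r₁ + r₂)/2 = 2.517×10⁷ m.
At r₁: circular v_c1 = √(μ/r₁) = 7263 m/s; transfer-perigee v_p = √[μ(2/r₁ − 1/a_t)] = 9469 m/s.
Δv₁ = v_p − v_c1 = 2206 m/s.
At r₂: circular v_c2 = √(μ/r₂) = 3052 m/s; transfer-apogee v_a = √[μ(2/r₂ − 1/a_t)] = 1672 m/s.
Δv₂ = v_c2 − v_a = 1380 m/s.
Total Δv = Δv₁ + Δv₂ = 3586 m/s.

Δv_total ≈ 3590 m/s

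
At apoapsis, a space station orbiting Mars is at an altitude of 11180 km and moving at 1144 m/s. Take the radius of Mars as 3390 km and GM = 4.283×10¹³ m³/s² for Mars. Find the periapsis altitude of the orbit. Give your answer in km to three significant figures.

r_a = 3390 + 11180 = 14570 km = 1.457×10⁷ m.
Specific energy ε = v²/2 − μ/r = -2.285×10⁶ J/kg, so a = −μ/(2ε) = 9.371×10⁶ m.
The apsides satisfy r_p + r_a = 2a, so the periapsis radius is 2a − r_a = 4.172×10⁶ m = 4172.1 km.
Periapsis altitude = 4172.1 − 3390 = 782.06 km.

periapsis altitude ≈ 782 km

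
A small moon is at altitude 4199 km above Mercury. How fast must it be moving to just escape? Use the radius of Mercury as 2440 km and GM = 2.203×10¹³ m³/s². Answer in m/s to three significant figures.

r = 2440 + 4199 = 6639.0 km = 6.6390×10⁶ m.
Escape speed v_esc = √(2μ/r) = √(2 × 2.203×10¹³ / 6.639×10⁶) = √(6.637×10⁶) = 2576 m/s.

v_esc ≈ 2580 m/s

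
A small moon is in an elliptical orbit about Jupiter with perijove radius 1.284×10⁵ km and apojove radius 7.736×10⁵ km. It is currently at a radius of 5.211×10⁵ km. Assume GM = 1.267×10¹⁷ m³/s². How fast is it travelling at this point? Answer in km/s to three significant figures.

Semi-major axis a = (r_p + r_a)/2 = 4.5100×10⁵ km = 4.510×10⁸ m.
Vis-viva: v² = μ(2/r − 1/a) = 1.267×10¹⁷ × (3.838×10⁻⁹ − 2.217×10⁻⁹) = 2.053×10⁸ m²/s².
v = 14330 m/s = 14.33 km/s.

v ≈ 14.3 km/s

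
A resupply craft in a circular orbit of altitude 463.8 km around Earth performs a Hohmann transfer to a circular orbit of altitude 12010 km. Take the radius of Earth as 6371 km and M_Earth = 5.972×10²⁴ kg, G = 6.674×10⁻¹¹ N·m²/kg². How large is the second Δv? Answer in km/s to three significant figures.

μ = GM = 6.674×10⁻¹¹ × 5.972×10²⁴ = 3.986×10¹⁴ m³/s².
r₁ = 6371 + 463.8 = 6834.8 km = 6.8348×10⁶ m.
r₂ = 6371 + 12010 = 18381 km = 1.8381×10⁷ m.
Transfer ellipse a_t = (r₁ + r₂)/2 = 1.261×10⁷ m.
At r₁: circular v_c1 = √(μ/r₁) = 7636 m/s; transfer-perigee v_p = √[μ(2/r₁ − 1/a_t)] = 9220 m/s.
At r₂: circular v_c2 = √(μ/r₂) = 4657 m/s; transfer-apogee v_a = √[μ(2/r₂ − 1/a_t)] = 3429 m/s.
Δv₂ = v_c2 − v_a = 1228 m/s.
= 1.228 km/s.

Δv ≈ 1.23 km/s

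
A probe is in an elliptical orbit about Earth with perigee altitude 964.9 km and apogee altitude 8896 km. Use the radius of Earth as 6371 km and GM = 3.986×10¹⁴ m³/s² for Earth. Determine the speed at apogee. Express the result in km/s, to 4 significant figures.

r_p = 6371 + 964.9 = 7335.9 km = 7.3359×10⁶ m.
r_a = 6371 + 8896 = 15267 km = 1.5267×10⁷ m.
Semi-major axis a = (r_p + r_a)/2 = 11301 km = 1.130×10⁷ m.
Vis-viva: v² = μ(2/r − 1/a) = 3.986×10¹⁴ × (1.310×10⁻⁷ − 8.848×10⁻⁸) = 1.695×10⁷ m²/s².
v = 4117 m/s = 4.117 km/s.

v ≈ 4.117 km/s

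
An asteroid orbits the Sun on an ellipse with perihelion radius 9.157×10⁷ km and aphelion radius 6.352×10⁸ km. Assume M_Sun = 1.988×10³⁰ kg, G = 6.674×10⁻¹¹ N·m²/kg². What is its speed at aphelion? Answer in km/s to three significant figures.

μ = GM = 6.674×10⁻¹¹ × 1.988×10³⁰ = 1.327×10²⁰ m³/s².
Semi-major axis a = (r_p + r_a)/2 = 3.6338×10⁸ km = 3.634×10¹¹ m.
Vis-viva: v² = μ(2/r − 1/a) = 1.327×10²⁰ × (3.149×10⁻¹² − 2.752×10⁻¹²) = 5.264×10⁷ m²/s².
v = 7255 m/s = 7.255 km/s.

v ≈ 7.26 km/s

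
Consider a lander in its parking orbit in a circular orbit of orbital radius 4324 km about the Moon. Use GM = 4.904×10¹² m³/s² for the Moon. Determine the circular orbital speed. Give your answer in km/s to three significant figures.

r = 4324 km = 4.324×10⁶ m.
For a circular orbit v = √(μ/r) = √(4.904×10¹² / 4.324×10⁶) = √(1.134×10⁶) = 1065 m/s.
That is 1.065 km/s.

v ≈ 1.06 km/s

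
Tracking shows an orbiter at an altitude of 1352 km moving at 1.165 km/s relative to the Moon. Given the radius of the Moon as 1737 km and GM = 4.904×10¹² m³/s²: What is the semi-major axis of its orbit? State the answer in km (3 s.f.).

r = 1737 + 1352 = 3089.0 km = 3.089×10⁶ m.
Specific orbital energy ε = v²/2 − μ/r = (1165)²/2 − 4.904×10¹²/3.089×10⁶ = -9.090×10⁵ J/kg.
Since ε = −μ/(2a), a = −μ/(2ε) = 2.698×10⁶ m = 2697.6 km.

a ≈ 2700 km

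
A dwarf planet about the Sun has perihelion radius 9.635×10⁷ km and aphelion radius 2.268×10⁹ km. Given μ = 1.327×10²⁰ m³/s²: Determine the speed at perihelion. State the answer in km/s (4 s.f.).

v ≈ 51.40 km/s

Semi-major axis a = (r_p + r_a)/2 = 1.1822×10⁹ km = 1.182×10¹² m.
Vis-viva: v² = μ(2/r − 1/a) = 1.327×10²⁰ × (2.076×10⁻¹¹ − 8.459×10⁻¹³) = 2.642×10⁹ m²/s².
v = 51400 m/s = 51.40 km/s.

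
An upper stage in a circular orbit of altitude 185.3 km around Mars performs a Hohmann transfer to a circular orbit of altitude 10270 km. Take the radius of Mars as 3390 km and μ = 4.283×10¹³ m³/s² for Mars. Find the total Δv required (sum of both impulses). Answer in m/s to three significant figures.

Δv_total ≈ 1530 m/s

r₁ = 3390 + 185.3 = 3575.3 km = 3.5753×10⁶ m.
r₂ = 3390 + 10270 = 13660 km = 1.3660×10⁷ m.
Transfer ellipse a_t = (r₁ + r₂)/2 = 8.618×10⁶ m.
At r₁: circular v_c1 = √(μ/r₁) = 3461 m/s; transfer-periapsis v_p = √[μ(2/r₁ − 1/a_t)] = 4358 m/s.
Δv₁ = v_p − v_c1 = 896.5 m/s.
At r₂: circular v_c2 = √(μ/r₂) = 1771 m/s; transfer-apoapsis v_a = √[μ(2/r₂ − 1/a_t)] = 1141 m/s.
Δv₂ = v_c2 − v_a = 630.2 m/s.
Total Δv = Δv₁ + Δv₂ = 1527 m/s.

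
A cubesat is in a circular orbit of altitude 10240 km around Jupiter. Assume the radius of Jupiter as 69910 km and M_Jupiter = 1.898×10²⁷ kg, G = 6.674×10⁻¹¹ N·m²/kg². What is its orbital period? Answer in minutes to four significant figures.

μ = GM = 6.674×10⁻¹¹ × 1.898×10²⁷ = 1.267×10¹⁷ m³/s².
r = 69910 + 10240 = 80150 km = 8.0150×10⁷ m.
Kepler's third law: T = 2π√(r³/μ) = 2π√((8.015×10⁷)³ / 1.267×10¹⁷).
r³/μ = 4.065×10⁶ s², so T = 2π × 2.016×10³ = 1.267×10⁴ s.
Converting: 1.267×10⁴ s ÷ 60.00 = 211.1 minutes.

T ≈ 211.1 minutes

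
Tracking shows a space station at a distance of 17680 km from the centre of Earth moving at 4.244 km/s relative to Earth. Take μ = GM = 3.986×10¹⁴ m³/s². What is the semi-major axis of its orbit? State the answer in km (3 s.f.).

r = 1.768×10⁷ m.
Specific orbital energy ε = v²/2 − μ/r = (4244)²/2 − 3.986×10¹⁴/1.768×10⁷ = -1.354×10⁷ J/kg.
Since ε = −μ/(2a), a = −μ/(2ε) = 1.472×10⁷ m = 14720 km.

a ≈ 14700 km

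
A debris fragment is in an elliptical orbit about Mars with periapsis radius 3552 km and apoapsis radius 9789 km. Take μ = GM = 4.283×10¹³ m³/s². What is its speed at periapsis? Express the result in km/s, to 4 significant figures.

Semi-major axis a = (r_p + r_a)/2 = 6670.5 km = 6.670×10⁶ m.
Vis-viva: v² = μ(2/r − 1/a) = 4.283×10¹³ × (5.631×10⁻⁷ − 1.499×10⁻⁷) = 1.770×10⁷ m²/s².
v = 4207 m/s = 4.207 km/s.

v ≈ 4.207 km/s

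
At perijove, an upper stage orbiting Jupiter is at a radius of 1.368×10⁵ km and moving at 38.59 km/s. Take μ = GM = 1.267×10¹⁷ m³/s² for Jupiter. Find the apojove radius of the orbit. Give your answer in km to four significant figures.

apojove radius ≈ 5.610×10⁵ km

r_p = 1.368×10⁸ m.
Specific energy ε = v²/2 − μ/r = -1.816×10⁸ J/kg, so a = −μ/(2ε) = 3.489×10⁸ m.
The apsides satisfy r_p + r_a = 2a, so the apojove radius is 2a − r_p = 5.610×10⁸ m = 5.6098×10⁵ km.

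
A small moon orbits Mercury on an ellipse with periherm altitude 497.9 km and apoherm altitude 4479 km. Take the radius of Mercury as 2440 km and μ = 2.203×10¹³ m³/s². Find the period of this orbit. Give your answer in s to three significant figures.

T ≈ 14600 s

r_p = 2440 + 497.9 = 2937.9 km = 2.9379×10⁶ m.
r_a = 2440 + 4479 = 6919.0 km = 6.9190×10⁶ m.
Semi-major axis a = (r_p + r_a)/2 = (2937.9 + 6919.0)/2 = 4928.4 km = 4.928×10⁶ m.
By Kepler's third law T = 2π√(a³/μ) = 2π × 2.331×10³ = 1.465×10⁴ s.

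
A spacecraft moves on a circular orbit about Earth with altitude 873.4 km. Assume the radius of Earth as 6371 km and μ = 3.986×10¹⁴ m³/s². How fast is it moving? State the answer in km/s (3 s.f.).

r = 6371 + 873.4 = 7244.4 km = 7.2444×10⁶ m.
For a circular orbit v = √(μ/r) = √(3.986×10¹⁴ / 7.244×10⁶) = √(5.502×10⁷) = 7418 m/s.
That is 7.418 km/s.

v ≈ 7.42 km/s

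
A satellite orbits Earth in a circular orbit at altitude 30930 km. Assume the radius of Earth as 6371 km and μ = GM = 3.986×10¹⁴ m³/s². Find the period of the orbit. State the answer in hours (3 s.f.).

T ≈ 19.9 hours

r = 6371 + 30930 = 37301 km = 3.7301×10⁷ m.
Kepler's third law: T = 2π√(r³/μ) = 2π√((3.730×10⁷)³ / 3.986×10¹⁴).
r³/μ = 1.302×10⁸ s², so T = 2π × 1.141×10⁴ = 7.170×10⁴ s.
Converting: 7.170×10⁴ s ÷ 3600 = 19.92 hours.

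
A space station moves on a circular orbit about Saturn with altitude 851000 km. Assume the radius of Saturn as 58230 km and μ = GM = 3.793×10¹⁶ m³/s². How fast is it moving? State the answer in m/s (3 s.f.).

v ≈ 6460 m/s

r = 58230 + 851000 = 909230 km = 9.0923×10⁸ m.
For a circular orbit v = √(μ/r) = √(3.793×10¹⁶ / 9.092×10⁸) = √(4.172×10⁷) = 6459 m/s.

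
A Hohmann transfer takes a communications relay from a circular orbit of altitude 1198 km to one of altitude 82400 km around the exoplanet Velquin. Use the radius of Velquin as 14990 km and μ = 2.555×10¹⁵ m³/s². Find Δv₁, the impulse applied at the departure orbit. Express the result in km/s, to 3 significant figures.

Δv ≈ 3.89 km/s

r₁ = 14990 + 1198 = 16188 km = 1.6188×10⁷ m.
r₂ = 14990 + 82400 = 97390 km = 9.7390×10⁷ m.
Transfer ellipse a_t = (r₁ + r₂)/2 = 5.679×10⁷ m.
At r₁: circular v_c1 = √(μ/r₁) = 12560 m/s; transfer-periapsis v_p = √[μ(2/r₁ − 1/a_t)] = 16450 m/s.
Δv₁ = v_p − v_c1 = 3889 m/s.
= 3.889 km/s.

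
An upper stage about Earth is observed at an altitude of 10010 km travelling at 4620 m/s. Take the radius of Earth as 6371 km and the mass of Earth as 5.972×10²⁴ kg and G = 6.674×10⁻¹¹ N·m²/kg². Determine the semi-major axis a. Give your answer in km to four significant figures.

μ = GM = 6.674×10⁻¹¹ × 5.972×10²⁴ = 3.986×10¹⁴ m³/s².
r = 6371 + 10010 = 16381 km = 1.638×10⁷ m.
Specific orbital energy ε = v²/2 − μ/r = (4620)²/2 − 3.986×10¹⁴/1.638×10⁷ = -1.366×10⁷ J/kg.
Since ε = −μ/(2a), a = −μ/(2ε) = 1.459×10⁷ m = 14590 km.

a ≈ 14590 km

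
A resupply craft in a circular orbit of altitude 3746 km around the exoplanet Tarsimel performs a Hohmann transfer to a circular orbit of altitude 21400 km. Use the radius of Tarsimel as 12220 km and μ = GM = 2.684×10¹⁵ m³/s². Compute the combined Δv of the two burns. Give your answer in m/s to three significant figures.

Δv_total ≈ 3900 m/s

r₁ = 12220 + 3746 = 15966 km = 1.5966×10⁷ m.
r₂ = 12220 + 21400 = 33620 km = 3.3620×10⁷ m.
Transfer ellipse a_t = (r₁ + r₂)/2 = 2.479×10⁷ m.
At r₁: circular v_c1 = √(μ/r₁) = 12970 m/s; transfer-periapsis v_p = √[μ(2/r₁ − 1/a_t)] = 15100 m/s.
Δv₁ = v_p − v_c1 = 2133 m/s.
At r₂: circular v_c2 = √(μ/r₂) = 8935 m/s; transfer-apoapsis v_a = √[μ(2/r₂ − 1/a_t)] = 7170 m/s.
Δv₂ = v_c2 − v_a = 1765 m/s.
Total Δv = Δv₁ + Δv₂ = 3898 m/s.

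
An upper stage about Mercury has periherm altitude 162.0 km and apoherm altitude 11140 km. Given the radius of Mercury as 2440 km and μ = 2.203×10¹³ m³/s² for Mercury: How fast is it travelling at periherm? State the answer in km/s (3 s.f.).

v ≈ 3.77 km/s

r_p = 2440 + 162.0 = 2602.0 km = 2.6020×10⁶ m.
r_a = 2440 + 11140 = 13580 km = 1.3580×10⁷ m.
Semi-major axis a = (r_p + r_a)/2 = 8091.0 km = 8.091×10⁶ m.
Vis-viva: v² = μ(2/r − 1/a) = 2.203×10¹³ × (7.686×10⁻⁷ − 1.236×10⁻⁷) = 1.421×10⁷ m²/s².
v = 3770 m/s = 3.770 km/s.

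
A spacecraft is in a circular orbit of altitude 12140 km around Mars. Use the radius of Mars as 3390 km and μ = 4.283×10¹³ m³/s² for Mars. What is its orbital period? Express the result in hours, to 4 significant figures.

r = 3390 + 12140 = 15530 km = 1.5530×10⁷ m.
Kepler's third law: T = 2π√(r³/μ) = 2π√((1.553×10⁷)³ / 4.283×10¹³).
r³/μ = 8.745×10⁷ s², so T = 2π × 9.352×10³ = 5.876×10⁴ s.
Converting: 5.876×10⁴ s ÷ 3600 = 16.32 hours.

T ≈ 16.32 hours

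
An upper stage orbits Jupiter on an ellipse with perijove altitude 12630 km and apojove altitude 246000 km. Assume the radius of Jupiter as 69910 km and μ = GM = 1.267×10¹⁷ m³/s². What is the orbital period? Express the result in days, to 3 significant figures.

r_p = 69910 + 12630 = 82540 km = 8.2540×10⁷ m.
r_a = 69910 + 246000 = 315910 km = 3.1591×10⁸ m.
Semi-major axis a = (r_p + r_a)/2 = (82540 + 3.1591×10⁵)/2 = 1.9922×10⁵ km = 1.992×10⁸ m.
By Kepler's third law T = 2π√(a³/μ) = 2π × 7.900×10³ = 4.964×10⁴ s.
= 0.5745 days.

T ≈ 0.575 days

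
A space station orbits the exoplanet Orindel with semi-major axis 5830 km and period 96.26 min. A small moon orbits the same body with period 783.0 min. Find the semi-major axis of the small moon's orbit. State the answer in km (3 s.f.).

Kepler's third law: a³ ∝ T², so a₂ = a₁ (T₂/T₁)^(2/3).
T₂/T₁ = 8.134, (T₂/T₁)^(2/3) = 4.045.
a₂ = 5830 × 4.045 = 23580 km.

a₂ ≈ 23600 km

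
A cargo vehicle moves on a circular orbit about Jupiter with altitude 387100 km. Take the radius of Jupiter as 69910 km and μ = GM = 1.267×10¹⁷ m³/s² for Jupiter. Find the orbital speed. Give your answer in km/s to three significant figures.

r = 69910 + 387100 = 457010 km = 4.5701×10⁸ m.
For a circular orbit v = √(μ/r) = √(1.267×10¹⁷ / 4.570×10⁸) = √(2.772×10⁸) = 16650 m/s.
That is 16.65 km/s.

v ≈ 16.7 km/s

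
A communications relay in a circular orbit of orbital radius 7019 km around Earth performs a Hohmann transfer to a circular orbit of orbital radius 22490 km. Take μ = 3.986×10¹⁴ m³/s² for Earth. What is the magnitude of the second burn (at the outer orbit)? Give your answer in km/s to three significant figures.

r₁ = 7019 km = 7.019×10⁶ m.
r₂ = 22490 km = 2.249×10⁷ m.
Transfer ellipse a_t = (r₁ + r₂)/2 = 1.475×10⁷ m.
At r₁: circular v_c1 = √(μ/r₁) = 7536 m/s; transfer-perigee v_p = √[μ(2/r₁ − 1/a_t)] = 9304 m/s.
At r₂: circular v_c2 = √(μ/r₂) = 4210 m/s; transfer-apogee v_a = √[μ(2/r₂ − 1/a_t)] = 2904 m/s.
Δv₂ = v_c2 − v_a = 1306 m/s.
= 1.306 km/s.

Δv ≈ 1.31 km/s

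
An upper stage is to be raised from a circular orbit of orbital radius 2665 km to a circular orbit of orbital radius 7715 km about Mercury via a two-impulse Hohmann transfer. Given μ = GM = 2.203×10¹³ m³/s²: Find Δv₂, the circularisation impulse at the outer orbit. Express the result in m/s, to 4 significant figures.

r₁ = 2665 km = 2.665×10⁶ m.
r₂ = 7715 km = 7.715×10⁶ m.
Transfer ellipse a_t = (r₁ + r₂)/2 = 5.190×10⁶ m.
At r₁: circular v_c1 = √(μ/r₁) = 2875 m/s; transfer-periherm v_p = √[μ(2/r₁ − 1/a_t)] = 3505 m/s.
At r₂: circular v_c2 = √(μ/r₂) = 1690 m/s; transfer-apoherm v_a = √[μ(2/r₂ − 1/a_t)] = 1211 m/s.
Δv₂ = v_c2 − v_a = 478.9 m/s.

Δv ≈ 478.9 m/s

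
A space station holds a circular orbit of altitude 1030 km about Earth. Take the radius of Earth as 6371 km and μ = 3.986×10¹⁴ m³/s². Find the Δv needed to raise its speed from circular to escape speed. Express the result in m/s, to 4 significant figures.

Δv ≈ 3040 m/s

r = 6371 + 1030 = 7401.0 km = 7.4010×10⁶ m.
Circular speed v_c = √(μ/r) = 7339 m/s.
Escape speed v_esc = √(2μ/r) = √2 × v_c = 10380 m/s.
Δv = v_esc − v_c = 3040 m/s.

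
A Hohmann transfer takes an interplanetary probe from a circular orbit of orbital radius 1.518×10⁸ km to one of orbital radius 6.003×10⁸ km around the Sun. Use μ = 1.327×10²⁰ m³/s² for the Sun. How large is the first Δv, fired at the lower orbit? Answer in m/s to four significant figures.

r₁ = 1.518×10⁸ km = 1.518×10¹¹ m.
r₂ = 6.003×10⁸ km = 6.003×10¹¹ m.
Transfer ellipse a_t = (r₁ + r₂)/2 = 3.760×10¹¹ m.
At r₁: circular v_c1 = √(μ/r₁) = 29570 m/s; transfer-perihelion v_p = √[μ(2/r₁ − 1/a_t)] = 37360 m/s.
Δv₁ = v_p − v_c1 = 7790 m/s.

Δv ≈ 7790 m/s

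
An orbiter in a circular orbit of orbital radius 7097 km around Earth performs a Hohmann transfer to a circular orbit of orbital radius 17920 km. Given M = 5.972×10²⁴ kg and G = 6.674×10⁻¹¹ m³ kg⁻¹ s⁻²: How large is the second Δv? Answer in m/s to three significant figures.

μ = GM = 6.674×10⁻¹¹ × 5.972×10²⁴ = 3.986×10¹⁴ m³/s².
r₁ = 7097 km = 7.097×10⁶ m.
r₂ = 17920 km = 1.792×10⁷ m.
Transfer ellipse a_t = (r₁ + r₂)/2 = 1.251×10⁷ m.
At r₁: circular v_c1 = √(μ/r₁) = 7494 m/s; transfer-perigee v_p = √[μ(2/r₁ − 1/a_t)] = 8970 m/s.
At r₂: circular v_c2 = √(μ/r₂) = 4716 m/s; transfer-apogee v_a = √[μ(2/r₂ − 1/a_t)] = 3552 m/s.
Δv₂ = v_c2 − v_a = 1164 m/s.

Δv ≈ 1160 m/s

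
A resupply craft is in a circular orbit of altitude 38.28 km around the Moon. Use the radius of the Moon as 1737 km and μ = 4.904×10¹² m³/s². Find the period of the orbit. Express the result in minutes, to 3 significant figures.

T ≈ 112 minutes

r = 1737 + 38.28 = 1775.3 km = 1.7753×10⁶ m.
Kepler's third law: T = 2π√(r³/μ) = 2π√((1.775×10⁶)³ / 4.904×10¹²).
r³/μ = 1.141×10⁶ s², so T = 2π × 1.068×10³ = 6.711×10³ s.
Converting: 6.711×10³ s ÷ 60.00 = 111.9 minutes.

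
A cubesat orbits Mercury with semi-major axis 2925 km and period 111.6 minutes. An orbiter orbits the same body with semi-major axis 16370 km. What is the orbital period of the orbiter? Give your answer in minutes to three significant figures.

Kepler's third law: T² ∝ a³, so T₂ = T₁ (a₂/a₁)^(3/2).
a₂/a₁ = 5.597, (a₂/a₁)^(3/2) = 13.24.
T₂ = 111.6 × 13.24 = 1478 minutes.

T₂ ≈ 1480 minutes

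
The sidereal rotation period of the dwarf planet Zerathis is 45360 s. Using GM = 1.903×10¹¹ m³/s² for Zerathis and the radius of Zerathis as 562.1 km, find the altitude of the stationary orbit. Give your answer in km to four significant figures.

A synchronous orbit has period T, so by Kepler's third law a = (μT²/4π²)^(1/3).
μT²/4π² = 1.903×10¹¹ × (4.536×10⁴)² / 39.48 = 9.918×10¹⁸ m³.
a = 2.149×10⁶ m = 2148.5 km.
Altitude h = a − R = 2148.5 − 562.1 = 1586.4 km.

h_sync ≈ 1586 km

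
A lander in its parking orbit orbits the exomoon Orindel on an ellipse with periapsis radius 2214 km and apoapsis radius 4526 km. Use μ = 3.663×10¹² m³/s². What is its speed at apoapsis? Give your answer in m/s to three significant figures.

v ≈ 729 m/s

Semi-major axis a = (r_p + r_a)/2 = 3370.0 km = 3.370×10⁶ m.
Vis-viva: v² = μ(2/r − 1/a) = 3.663×10¹² × (4.419×10⁻⁷ − 2.967×10⁻⁷) = 5.317×10⁵ m²/s².
v = 729.2 m/s.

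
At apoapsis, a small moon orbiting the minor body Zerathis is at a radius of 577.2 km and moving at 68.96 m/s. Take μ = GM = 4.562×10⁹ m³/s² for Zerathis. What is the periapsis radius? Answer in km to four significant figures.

r_a = 5.772×10⁵ m.
Specific energy ε = v²/2 − μ/r = -5.526×10³ J/kg, so a = −μ/(2ε) = 4.128×10⁵ m.
The apsides satisfy r_p + r_a = 2a, so the periapsis radius is 2a − r_a = 2.484×10⁵ m = 248.36 km.

periapsis radius ≈ 248.4 km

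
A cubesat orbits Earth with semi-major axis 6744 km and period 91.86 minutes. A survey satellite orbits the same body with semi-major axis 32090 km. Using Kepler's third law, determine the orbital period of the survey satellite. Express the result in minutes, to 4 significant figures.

T₂ ≈ 953.5 minutes

Kepler's third law: T² ∝ a³, so T₂ = T₁ (a₂/a₁)^(3/2).
a₂/a₁ = 4.758, (a₂/a₁)^(3/2) = 10.38.
T₂ = 91.86 × 10.38 = 953.5 minutes.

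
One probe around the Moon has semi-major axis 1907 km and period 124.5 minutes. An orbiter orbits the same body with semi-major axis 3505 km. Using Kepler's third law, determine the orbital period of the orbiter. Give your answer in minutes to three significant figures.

T₂ ≈ 310 minutes

Kepler's third law: T² ∝ a³, so T₂ = T₁ (a₂/a₁)^(3/2).
a₂/a₁ = 1.838, (a₂/a₁)^(3/2) = 2.492.
T₂ = 124.5 × 2.492 = 310.2 minutes.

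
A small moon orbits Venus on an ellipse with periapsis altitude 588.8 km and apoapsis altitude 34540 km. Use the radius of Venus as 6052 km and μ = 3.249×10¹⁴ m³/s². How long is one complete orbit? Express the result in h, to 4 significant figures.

r_p = 6052 + 588.8 = 6640.8 km = 6.6408×10⁶ m.
r_a = 6052 + 34540 = 40592 km = 4.0592×10⁷ m.
Semi-major axis a = (r_p + r_a)/2 = (6640.8 + 40592)/2 = 23616 km = 2.362×10⁷ m.
By Kepler's third law T = 2π√(a³/μ) = 2π × 6.367×10³ = 4.001×10⁴ s.
= 11.11 h.

T ≈ 11.11 h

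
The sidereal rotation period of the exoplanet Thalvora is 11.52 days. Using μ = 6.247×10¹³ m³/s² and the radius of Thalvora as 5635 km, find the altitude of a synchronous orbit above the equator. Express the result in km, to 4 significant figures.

T = 11.52 days = 9.953×10⁵ s.
A synchronous orbit has period T, so by Kepler's third law a = (μT²/4π²)^(1/3).
μT²/4π² = 6.247×10¹³ × (9.953×10⁵)² / 39.48 = 1.568×10²⁴ m³.
a = 1.162×10⁸ m = 1.1617×10⁵ km.
Altitude h = a − R = 1.1617×10⁵ − 5635 = 1.1053×10⁵ km.

h_sync ≈ 1.105×10⁵ km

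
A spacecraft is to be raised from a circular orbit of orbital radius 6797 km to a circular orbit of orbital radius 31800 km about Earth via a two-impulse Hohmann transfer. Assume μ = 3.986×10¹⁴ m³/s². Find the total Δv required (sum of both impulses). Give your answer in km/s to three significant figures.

Δv_total ≈ 3.61 km/s

r₁ = 6797 km = 6.797×10⁶ m.
r₂ = 31800 km = 3.180×10⁷ m.
Transfer ellipse a_t = (r₁ + r₂)/2 = 1.930×10⁷ m.
At r₁: circular v_c1 = √(μ/r₁) = 7658 m/s; transfer-perigee v_p = √[μ(2/r₁ − 1/a_t)] = 9830 m/s.
Δv₁ = v_p − v_c1 = 2172 m/s.
At r₂: circular v_c2 = √(μ/r₂) = 3540 m/s; transfer-apogee v_a = √[μ(2/r₂ − 1/a_t)] = 2101 m/s.
Δv₂ = v_c2 − v_a = 1439 m/s.
Total Δv = Δv₁ + Δv₂ = 3612 m/s = 3.612 km/s.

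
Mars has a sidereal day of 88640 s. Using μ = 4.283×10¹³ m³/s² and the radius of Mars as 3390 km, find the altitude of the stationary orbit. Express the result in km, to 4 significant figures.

A synchronous orbit has period T, so by Kepler's third law a = (μT²/4π²)^(1/3).
μT²/4π² = 4.283×10¹³ × (8.864×10⁴)² / 39.48 = 8.524×10²¹ m³.
a = 2.043×10⁷ m = 20428 km.
Altitude h = a − R = 20428 − 3390 = 17038 km.

h_sync ≈ 17040 km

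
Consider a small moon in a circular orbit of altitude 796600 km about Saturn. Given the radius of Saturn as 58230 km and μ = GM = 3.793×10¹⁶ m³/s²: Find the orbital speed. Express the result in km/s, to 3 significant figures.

v ≈ 6.66 km/s

r = 58230 + 796600 = 854830 km = 8.5483×10⁸ m.
For a circular orbit v = √(μ/r) = √(3.793×10¹⁶ / 8.548×10⁸) = √(4.437×10⁷) = 6661 m/s.
That is 6.661 km/s.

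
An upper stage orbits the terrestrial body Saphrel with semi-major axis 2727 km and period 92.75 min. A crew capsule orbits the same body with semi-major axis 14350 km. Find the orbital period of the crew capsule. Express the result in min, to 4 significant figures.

T₂ ≈ 1120 min

Kepler's third law: T² ∝ a³, so T₂ = T₁ (a₂/a₁)^(3/2).
a₂/a₁ = 5.262, (a₂/a₁)^(3/2) = 12.07.
T₂ = 92.75 × 12.07 = 1120 min.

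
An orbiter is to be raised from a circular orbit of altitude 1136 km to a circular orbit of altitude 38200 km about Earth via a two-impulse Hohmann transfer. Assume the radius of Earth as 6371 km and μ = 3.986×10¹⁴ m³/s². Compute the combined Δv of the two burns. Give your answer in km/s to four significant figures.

r₁ = 6371 + 1136 = 7507.0 km = 7.5070×10⁶ m.
r₂ = 6371 + 38200 = 44571 km = 4.4571×10⁷ m.
Transfer ellipse a_t = (r₁ + r₂)/2 = 2.604×10⁷ m.
At r₁: circular v_c1 = √(μ/r₁) = 7287 m/s; transfer-perigee v_p = √[μ(2/r₁ − 1/a_t)] = 9533 m/s.
Δv₁ = v_p − v_c1 = 2247 m/s.
At r₂: circular v_c2 = √(μ/r₂) = 2990 m/s; transfer-apogee v_a = √[μ(2/r₂ − 1/a_t)] = 1606 m/s.
Δv₂ = v_c2 − v_a = 1385 m/s.
Total Δv = Δv₁ + Δv₂ = 3631 m/s = 3.631 km/s.

Δv_total ≈ 3.631 km/s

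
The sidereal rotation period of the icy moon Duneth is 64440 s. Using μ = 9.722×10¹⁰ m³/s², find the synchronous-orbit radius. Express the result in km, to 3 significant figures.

A synchronous orbit has period T, so by Kepler's third law a = (μT²/4π²)^(1/3).
μT²/4π² = 9.722×10¹⁰ × (6.444×10⁴)² / 39.48 = 1.023×10¹⁹ m³.
a = 2.171×10⁶ m = 2170.5 km.

r_sync ≈ 2170 km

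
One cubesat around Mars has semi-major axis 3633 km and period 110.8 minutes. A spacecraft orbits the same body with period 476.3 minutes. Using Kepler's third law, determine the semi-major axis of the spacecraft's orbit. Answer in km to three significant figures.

Kepler's third law: a³ ∝ T², so a₂ = a₁ (T₂/T₁)^(2/3).
T₂/T₁ = 4.299, (T₂/T₁)^(2/3) = 2.644.
a₂ = 3633 × 2.644 = 9605 km.

a₂ ≈ 9600 km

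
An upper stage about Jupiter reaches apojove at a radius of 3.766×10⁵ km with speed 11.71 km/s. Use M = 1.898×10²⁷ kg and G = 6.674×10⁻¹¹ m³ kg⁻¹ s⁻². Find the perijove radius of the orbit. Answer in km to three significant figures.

μ = GM = 6.674×10⁻¹¹ × 1.898×10²⁷ = 1.267×10¹⁷ m³/s².
r_a = 3.766×10⁸ m.
Specific energy ε = v²/2 − μ/r = -2.678×10⁸ J/kg, so a = −μ/(2ε) = 2.365×10⁸ m.
The apsides satisfy r_p + r_a = 2a, so the perijove radius is 2a − r_a = 9.642×10⁷ m = 96418 km.

perijove radius ≈ 96400 km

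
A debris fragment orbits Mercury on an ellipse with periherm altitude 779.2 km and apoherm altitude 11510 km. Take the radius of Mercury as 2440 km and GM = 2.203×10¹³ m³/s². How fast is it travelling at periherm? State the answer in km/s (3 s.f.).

r_p = 2440 + 779.2 = 3219.2 km = 3.2192×10⁶ m.
r_a = 2440 + 11510 = 13950 km = 1.3950×10⁷ m.
Semi-major axis a = (r_p + r_a)/2 = 8584.6 km = 8.585×10⁶ m.
Vis-viva: v² = μ(2/r − 1/a) = 2.203×10¹³ × (6.213×10⁻⁷ − 1.165×10⁻⁷) = 1.112×10⁷ m²/s².
v = 3335 m/s = 3.335 km/s.

v ≈ 3.33 km/s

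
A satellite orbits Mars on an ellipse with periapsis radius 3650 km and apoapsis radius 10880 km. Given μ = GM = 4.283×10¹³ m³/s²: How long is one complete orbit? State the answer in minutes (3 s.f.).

Semi-major axis a = (r_p + r_a)/2 = (3650.0 + 10880)/2 = 7265.0 km = 7.265×10⁶ m.
By Kepler's third law T = 2π√(a³/μ) = 2π × 2.992×10³ = 1.880×10⁴ s.
= 313.3 minutes.

T ≈ 313 minutes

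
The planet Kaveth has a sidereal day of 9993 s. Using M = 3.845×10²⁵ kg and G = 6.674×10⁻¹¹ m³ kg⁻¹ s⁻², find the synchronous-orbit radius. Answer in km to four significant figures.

μ = GM = 6.674×10⁻¹¹ × 3.845×10²⁵ = 2.566×10¹⁵ m³/s².
A synchronous orbit has period T, so by Kepler's third law a = (μT²/4π²)^(1/3).
μT²/4π² = 2.566×10¹⁵ × (9.993×10³)² / 39.48 = 6.491×10²¹ m³.
a = 1.865×10⁷ m = 18654 km.

r_sync ≈ 18650 km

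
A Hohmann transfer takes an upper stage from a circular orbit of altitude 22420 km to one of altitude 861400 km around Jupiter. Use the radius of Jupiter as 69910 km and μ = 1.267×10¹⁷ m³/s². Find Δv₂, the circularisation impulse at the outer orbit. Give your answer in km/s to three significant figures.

r₁ = 69910 + 22420 = 92330 km = 9.2330×10⁷ m.
r₂ = 69910 + 861400 = 931310 km = 9.3131×10⁸ m.
Transfer ellipse a_t = (r₁ + r₂)/2 = 5.118×10⁸ m.
At r₁: circular v_c1 = √(μ/r₁) = 37040 m/s; transfer-perijove v_p = √[μ(2/r₁ − 1/a_t)] = 49970 m/s.
At r₂: circular v_c2 = √(μ/r₂) = 11660 m/s; transfer-apojove v_a = √[μ(2/r₂ − 1/a_t)] = 4954 m/s.
Δv₂ = v_c2 − v_a = 6710 m/s.
= 6.710 km/s.

Δv ≈ 6.71 km/s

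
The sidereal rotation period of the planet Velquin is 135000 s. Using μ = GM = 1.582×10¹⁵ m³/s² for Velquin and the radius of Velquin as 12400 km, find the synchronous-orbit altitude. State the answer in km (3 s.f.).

A synchronous orbit has period T, so by Kepler's third law a = (μT²/4π²)^(1/3).
μT²/4π² = 1.582×10¹⁵ × (1.350×10⁵)² / 39.48 = 7.303×10²³ m³.
a = 9.005×10⁷ m = 90054 km.
Altitude h = a − R = 90054 − 12400 = 77654 km.

h_sync ≈ 77700 km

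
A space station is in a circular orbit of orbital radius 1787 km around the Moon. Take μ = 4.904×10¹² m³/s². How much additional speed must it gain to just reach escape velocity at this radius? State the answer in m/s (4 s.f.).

r = 1787 km = 1.787×10⁶ m.
Circular speed v_c = √(μ/r) = 1657 m/s.
Escape speed v_esc = √(2μ/r) = √2 × v_c = 2343 m/s.
Δv = v_esc − v_c = 686.2 m/s.

Δv ≈ 686.2 m/s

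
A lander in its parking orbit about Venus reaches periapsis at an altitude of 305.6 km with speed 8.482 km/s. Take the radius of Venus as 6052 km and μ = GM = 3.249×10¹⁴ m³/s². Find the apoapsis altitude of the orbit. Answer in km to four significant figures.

apoapsis altitude ≈ 9061 km

r_p = 6052 + 305.6 = 6357.6 km = 6.358×10⁶ m.
Specific energy ε = v²/2 − μ/r = -1.513×10⁷ J/kg, so a = −μ/(2ε) = 1.074×10⁷ m.
The apsides satisfy r_p + r_a = 2a, so the apoapsis radius is 2a − r_p = 1.511×10⁷ m = 15113 km.
Apoapsis altitude = 15113 − 6052 = 9061.4 km.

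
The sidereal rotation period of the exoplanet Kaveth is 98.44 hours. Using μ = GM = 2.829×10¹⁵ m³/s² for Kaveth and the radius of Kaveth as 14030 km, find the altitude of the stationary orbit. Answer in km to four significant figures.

h_sync ≈ 1.940×10⁵ km

T = 98.44 hours = 3.544×10⁵ s.
A synchronous orbit has period T, so by Kepler's third law a = (μT²/4π²)^(1/3).
μT²/4π² = 2.829×10¹⁵ × (3.544×10⁵)² / 39.48 = 9.000×10²⁴ m³.
a = 2.080×10⁸ m = 2.0801×10⁵ km.
Altitude h = a − R = 2.0801×10⁵ − 14030 = 1.9398×10⁵ km.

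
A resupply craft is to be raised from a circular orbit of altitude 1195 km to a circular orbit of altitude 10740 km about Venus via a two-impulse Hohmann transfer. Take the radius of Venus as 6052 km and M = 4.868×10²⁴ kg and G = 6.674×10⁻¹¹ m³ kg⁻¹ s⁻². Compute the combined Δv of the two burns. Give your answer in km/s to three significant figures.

μ = GM = 6.674×10⁻¹¹ × 4.868×10²⁴ = 3.249×10¹⁴ m³/s².
r₁ = 6052 + 1195 = 7247.0 km = 7.2470×10⁶ m.
r₂ = 6052 + 10740 = 16792 km = 1.6792×10⁷ m.
Transfer ellipse a_t = (r₁ + r₂)/2 = 1.202×10⁷ m.
At r₁: circular v_c1 = √(μ/r₁) = 6696 m/s; transfer-periapsis v_p = √[μ(2/r₁ − 1/a_t)] = 7914 m/s.
Δv₁ = v_p − v_c1 = 1218 m/s.
At r₂: circular v_c2 = √(μ/r₂) = 4399 m/s; transfer-apoapsis v_a = √[μ(2/r₂ − 1/a_t)] = 3415 m/s.
Δv₂ = v_c2 − v_a = 983.1 m/s.
Total Δv = Δv₁ + Δv₂ = 2202 m/s = 2.202 km/s.

Δv_total ≈ 2.20 km/s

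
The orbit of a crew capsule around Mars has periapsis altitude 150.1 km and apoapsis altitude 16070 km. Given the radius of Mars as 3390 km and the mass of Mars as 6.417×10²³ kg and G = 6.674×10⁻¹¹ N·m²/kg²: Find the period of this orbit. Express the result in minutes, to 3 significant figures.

μ = GM = 6.674×10⁻¹¹ × 6.417×10²³ = 4.283×10¹³ m³/s².
r_p = 3390 + 150.1 = 3540.1 km = 3.5401×10⁶ m.
r_a = 3390 + 16070 = 19460 km = 1.9460×10⁷ m.
Semi-major axis a = (r_p + r_a)/2 = (3540.1 + 19460)/2 = 11500 km = 1.150×10⁷ m.
By Kepler's third law T = 2π√(a³/μ) = 2π × 5.959×10³ = 3.744×10⁴ s.
= 624.0 minutes.

T ≈ 624 minutes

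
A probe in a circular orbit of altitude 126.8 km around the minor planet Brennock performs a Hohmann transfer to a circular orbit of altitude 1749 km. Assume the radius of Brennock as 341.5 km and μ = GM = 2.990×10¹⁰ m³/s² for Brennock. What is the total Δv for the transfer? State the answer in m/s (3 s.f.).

Δv_total ≈ 118 m/s

r₁ = 341.5 + 126.8 = 468.30 km = 4.6830×10⁵ m.
r₂ = 341.5 + 1749 = 2090.5 km = 2.0905×10⁶ m.
Transfer ellipse a_t = (r₁ + r₂)/2 = 1.279×10⁶ m.
At r₁: circular v_c1 = √(μ/r₁) = 252.7 m/s; transfer-periapsis v_p = √[μ(2/r₁ − 1/a_t)] = 323.0 m/s.
Δv₁ = v_p − v_c1 = 70.31 m/s.
At r₂: circular v_c2 = √(μ/r₂) = 119.6 m/s; transfer-apoapsis v_a = √[μ(2/r₂ − 1/a_t)] = 72.36 m/s.
Δv₂ = v_c2 − v_a = 47.24 m/s.
Total Δv = Δv₁ + Δv₂ = 117.6 m/s.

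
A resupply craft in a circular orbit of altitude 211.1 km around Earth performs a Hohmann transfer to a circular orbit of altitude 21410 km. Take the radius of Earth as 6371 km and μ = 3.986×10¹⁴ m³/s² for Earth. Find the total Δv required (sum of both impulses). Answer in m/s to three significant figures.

r₁ = 6371 + 211.1 = 6582.1 km = 6.5821×10⁶ m.
r₂ = 6371 + 21410 = 27781 km = 2.7781×10⁷ m.
Transfer ellipse a_t = (r₁ + r₂)/2 = 1.718×10⁷ m.
At r₁: circular v_c1 = √(μ/r₁) = 7782 m/s; transfer-perigee v_p = √[μ(2/r₁ − 1/a_t)] = 9895 m/s.
Δv₁ = v_p − v_c1 = 2113 m/s.
At r₂: circular v_c2 = √(μ/r₂) = 3788 m/s; transfer-apogee v_a = √[μ(2/r₂ − 1/a_t)] = 2344 m/s.
Δv₂ = v_c2 − v_a = 1443 m/s.
Total Δv = Δv₁ + Δv₂ = 3557 m/s.

Δv_total ≈ 3560 m/s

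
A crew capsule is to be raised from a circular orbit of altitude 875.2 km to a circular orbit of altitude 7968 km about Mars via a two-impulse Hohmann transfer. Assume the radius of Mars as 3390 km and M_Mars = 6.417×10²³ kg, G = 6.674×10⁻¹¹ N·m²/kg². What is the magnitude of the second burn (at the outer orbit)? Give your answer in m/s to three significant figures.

Δv ≈ 507 m/s

μ = GM = 6.674×10⁻¹¹ × 6.417×10²³ = 4.283×10¹³ m³/s².
r₁ = 3390 + 875.2 = 4265.2 km = 4.2652×10⁶ m.
r₂ = 3390 + 7968 = 11358 km = 1.1358×10⁷ m.
Transfer ellipse a_t = (r₁ + r₂)/2 = 7.812×10⁶ m.
At r₁: circular v_c1 = √(μ/r₁) = 3169 m/s; transfer-periapsis v_p = √[μ(2/r₁ − 1/a_t)] = 3821 m/s.
At r₂: circular v_c2 = √(μ/r₂) = 1942 m/s; transfer-apoapsis v_a = √[μ(2/r₂ − 1/a_t)] = 1435 m/s.
Δv₂ = v_c2 − v_a = 507.0 m/s.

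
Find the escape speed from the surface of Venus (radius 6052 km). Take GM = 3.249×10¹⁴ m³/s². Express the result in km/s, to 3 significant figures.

v_esc ≈ 10.4 km/s

r = R = 6.052×10⁶ m.
Escape speed v_esc = √(2μ/r) = √(2 × 3.249×10¹⁴ / 6.052×10⁶) = √(1.074×10⁸) = 10360 m/s.
= 10.36 km/s.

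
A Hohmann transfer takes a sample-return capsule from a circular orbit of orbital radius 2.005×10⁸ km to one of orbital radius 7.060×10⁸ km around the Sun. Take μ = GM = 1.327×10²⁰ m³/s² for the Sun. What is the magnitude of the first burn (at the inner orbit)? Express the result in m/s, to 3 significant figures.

r₁ = 2.005×10⁸ km = 2.005×10¹¹ m.
r₂ = 7.060×10⁸ km = 7.060×10¹¹ m.
Transfer ellipse a_t = (r₁ + r₂)/2 = 4.532×10¹¹ m.
At r₁: circular v_c1 = √(μ/r₁) = 25730 m/s; transfer-perihelion v_p = √[μ(2/r₁ − 1/a_t)] = 32110 m/s.
Δv₁ = v_p − v_c1 = 6382 m/s.

Δv ≈ 6380 m/s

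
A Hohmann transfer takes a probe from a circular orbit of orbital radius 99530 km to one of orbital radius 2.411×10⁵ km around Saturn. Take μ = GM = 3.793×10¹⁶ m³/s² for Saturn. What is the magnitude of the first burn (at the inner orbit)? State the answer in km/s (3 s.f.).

r₁ = 99530 km = 9.953×10⁷ m.
r₂ = 2.411×10⁵ km = 2.411×10⁸ m.
Transfer ellipse a_t = (r₁ + r₂)/2 = 1.703×10⁸ m.
At r₁: circular v_c1 = √(μ/r₁) = 19520 m/s; transfer-perikrone v_p = √[μ(2/r₁ − 1/a_t)] = 23230 m/s.
Δv₁ = v_p − v_c1 = 3705 m/s.
= 3.705 km/s.

Δv ≈ 3.71 km/s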